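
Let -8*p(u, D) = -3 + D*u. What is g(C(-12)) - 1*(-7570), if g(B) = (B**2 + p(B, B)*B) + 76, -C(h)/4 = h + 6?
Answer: 6503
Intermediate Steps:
C(h) = -24 - 4*h (C(h) = -4*(h + 6) = -4*(6 + h) = -24 - 4*h)
p(u, D) = 3/8 - D*u/8 (p(u, D) = -(-3 + D*u)/8 = 3/8 - D*u/8)
g(B) = 76 + B**2 + B*(3/8 - B**2/8) (g(B) = (B**2 + (3/8 - B*B/8)*B) + 76 = (B**2 + (3/8 - B**2/8)*B) + 76 = (B**2 + B*(3/8 - B**2/8)) + 76 = 76 + B**2 + B*(3/8 - B**2/8))
g(C(-12)) - 1*(-7570) = (76 + (-24 - 4*(-12))**2 - (-24 - 4*(-12))*(-3 + (-24 - 4*(-12))**2)/8) - 1*(-7570) = (76 + (-24 + 48)**2 - (-24 + 48)*(-3 + (-24 + 48)**2)/8) + 7570 = (76 + 24**2 - 1/8*24*(-3 + 24**2)) + 7570 = (76 + 576 - 1/8*24*(-3 + 576)) + 7570 = (76 + 576 - 1/8*24*573) + 7570 = (76 + 576 - 1719) + 7570 = -1067 + 7570 = 6503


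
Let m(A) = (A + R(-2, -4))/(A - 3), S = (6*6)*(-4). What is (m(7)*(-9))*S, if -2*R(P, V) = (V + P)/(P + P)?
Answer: 2025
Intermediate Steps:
R(P, V) = -(P + V)/(4*P) (R(P, V) = -(V + P)/(2*(P + P)) = -(P + V)/(2*(2*P)) = -(P + V)*1/(2*P)/2 = -(P + V)/(4*P))
S = -144 (S = 36*(-4) = -144)
m(A) = (-¾ + A)/(-3 + A) (m(A) = (A + (¼)*(-1*(-2) - 1*(-4))/(-2))/(A - 3) = (A + (¼)*(-½)*(2 + 4))/(-3 + A) = (A + (¼)*(-½)*6)/(-3 + A) = (A - ¾)/(-3 + A) = (-¾ + A)/(-3 + A))
(m(7)*(-9))*S = (((-¾ + 7)/(-3 + 7))*(-9))*(-144) = (((25/4)/4)*(-9))*(-144) = (((¼)*(25/4))*(-9))*(-144) = ((25/16)*(-9))*(-144) = -225/16*(-144) = 2025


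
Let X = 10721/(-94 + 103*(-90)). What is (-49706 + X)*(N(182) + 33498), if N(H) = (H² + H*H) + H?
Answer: -11628064386310/2341 ≈ -4.9671e+9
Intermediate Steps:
N(H) = H + 2*H² (N(H) = (H² + H²) + H = 2*H² + H = H + 2*H²)
X = -10721/9364 (X = 10721/(-94 - 9270) = 10721/(-9364) = 10721*(-1/9364) = -10721/9364 ≈ -1.1449)
(-49706 + X)*(N(182) + 33498) = (-49706 - 10721/9364)*(182*(1 + 2*182) + 33498) = -465457705*(182*(1 + 364) + 33498)/9364 = -465457705*(182*365 + 33498)/9364 = -465457705*(66430 + 33498)/9364 = -465457705/9364*99928 = -11628064386310/2341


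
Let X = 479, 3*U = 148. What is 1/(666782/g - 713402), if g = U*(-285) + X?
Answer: -13581/9689379344 ≈ -1.4016e-6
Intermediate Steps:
U = 148/3 (U = (⅓)*148 = 148/3 ≈ 49.333)
g = -13581 (g = (148/3)*(-285) + 479 = -14060 + 479 = -13581)
1/(666782/g - 713402) = 1/(666782/(-13581) - 713402) = 1/(666782*(-1/13581) - 713402) = 1/(-666782/13581 - 713402) = 1/(-9689379344/13581) = -13581/9689379344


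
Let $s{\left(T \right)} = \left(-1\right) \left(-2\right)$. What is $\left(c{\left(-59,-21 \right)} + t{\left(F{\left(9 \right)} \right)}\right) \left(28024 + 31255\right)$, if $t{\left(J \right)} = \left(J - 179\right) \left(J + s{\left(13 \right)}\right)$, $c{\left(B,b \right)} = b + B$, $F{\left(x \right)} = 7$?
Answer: $-96506212$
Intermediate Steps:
$s{\left(T \right)} = 2$
$c{\left(B,b \right)} = B + b$
$t{\left(J \right)} = \left(-179 + J\right) \left(2 + J\right)$ ($t{\left(J \right)} = \left(J - 179\right) \left(J + 2\right) = \left(J - 179\right) \left(2 + J\right) = \left(-179 + J\right) \left(2 + J\right)$)
$\left(c{\left(-59,-21 \right)} + t{\left(F{\left(9 \right)} \right)}\right) \left(28024 + 31255\right) = \left(\left(-59 - 21\right) - \left(1597 - 49\right)\right) \left(28024 + 31255\right) = \left(-80 - 1548\right) 59279 = \left(-1628\right) 59279 = -96506212$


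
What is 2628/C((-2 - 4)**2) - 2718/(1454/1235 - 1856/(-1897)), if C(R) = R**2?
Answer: -38144854351/30302388 ≈ -1258.8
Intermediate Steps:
2628/C((-2 - 4)**2) - 2718/(1454/1235 - 1856/(-1897)) = 2628/(((-2 - 4)**2)**2) - 2718/(1454/1235 - 1856/(-1897)) = 2628/(((-6)**2)**2) - 2718/(1454*(1/1235) - 1856*(-1/1897)) = 2628/(36**2) - 2718/(1454/1235 + 1856/1897) = 2628/1296 - 2718/5050398/2342795 = 2628*(1/1296) - 2718*2342795/5050398 = 73/36 - 1061286135/841733 = -38144854351/30302388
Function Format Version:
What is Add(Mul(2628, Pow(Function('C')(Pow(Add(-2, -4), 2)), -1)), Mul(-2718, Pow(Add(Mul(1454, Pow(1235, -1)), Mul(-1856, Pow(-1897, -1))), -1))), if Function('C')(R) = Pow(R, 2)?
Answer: Rational(-38144854351, 30302388) ≈ -1258.8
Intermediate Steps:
Add(Mul(2628, Pow(Function('C')(Pow(Add(-2, -4), 2)), -1)), Mul(-2718, Pow(Add(Mul(1454, Pow(1235, -1)), Mul(-1856, Pow(-1897, -1))), -1))) = Add(Mul(2628, Pow(Pow(Pow(Add(-2, -4), 2), 2), -1)), Mul(-2718, Pow(Add(Mul(1454, Pow(1235, -1)), Mul(-1856, Pow(-1897, -1))), -1))) = Add(Mul(2628, Pow(Pow(Pow(-6, 2), 2), -1)), Mul(-2718, Pow(Add(Mul(1454, Rational(1, 1235)), Mul(-1856, Rational(-1, 1897))), -1))) = Add(Mul(2628, Pow(Pow(36, 2), -1)), Mul(-2718, Pow(Add(Rational(1454, 1235), Rational(1856, 1897)), -1))) = Add(Mul(2628, Pow(1296, -1)), Mul(-2718, Pow(Rational(5050398, 2342795), -1))) = Add(Mul(2628, Rational(1, 1296)), Mul(-2718, Rational(2342795, 5050398))) = Add(Rational(73, 36), Rational(-1061286135, 841733)) = Rational(-38144854351, 30302388)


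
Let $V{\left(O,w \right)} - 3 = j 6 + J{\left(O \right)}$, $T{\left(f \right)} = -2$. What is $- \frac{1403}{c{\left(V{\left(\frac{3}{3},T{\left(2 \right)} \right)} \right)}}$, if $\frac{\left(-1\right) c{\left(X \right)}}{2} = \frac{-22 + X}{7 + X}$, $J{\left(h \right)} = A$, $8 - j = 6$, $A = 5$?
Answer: $- \frac{37881}{4} \approx -9470.3$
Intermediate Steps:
$j = 2$ ($j = 8 - 6 = 2$)
$J{\left(h \right)} = 5$
$V{\left(O,w \right)} = 20$ ($V{\left(O,w \right)} = 3 + \left(2 \cdot 6 + 5\right) = 3 + \left(12 + 5\right) = 3 + 17 = 20$)
$c{\left(X \right)} = - \frac{2 \left(-22 + X\right)}{7 + X}$ ($c{\left(X \right)} = - 2 \frac{-22 + X}{7 + X} = - \frac{2 \left(-22 + X\right)}{7 + X}$)
$- \frac{1403}{c{\left(V{\left(\frac{3}{3},T{\left(2 \right)} \right)} \right)}} = - \frac{1403}{2 \frac{1}{7 + 20} \left(22 - 20\right)} = - \frac{1403}{2 \cdot \frac{1}{27} \left(22 - 20\right)} = - \frac{1403}{2 \cdot \frac{1}{27} \cdot 2} = - \frac{1403}{\frac{4}{27}} = \left(-1403\right) \frac{27}{4} = - \frac{37881}{4}$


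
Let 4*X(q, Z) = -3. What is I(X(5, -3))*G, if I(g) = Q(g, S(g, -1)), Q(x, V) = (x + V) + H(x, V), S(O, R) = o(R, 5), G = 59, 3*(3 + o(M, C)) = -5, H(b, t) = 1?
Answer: -3127/12 ≈ -260.58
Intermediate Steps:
X(q, Z) = -¾ (X(q, Z) = (¼)*(-3) = -¾)
o(M, C) = -14/3 (o(M, C) = -3 + (⅓)*(-5) = -3 - 5/3 = -14/3)
S(O, R) = -14/3
Q(x, V) = 1 + V + x (Q(x, V) = (x + V) + 1 = (V + x) + 1 = 1 + V + x)
I(g) = -11/3 + g (I(g) = 1 - 14/3 + g = -11/3 + g)
I(X(5, -3))*G = (-11/3 - ¾)*59 = -53/12*59 = -3127/12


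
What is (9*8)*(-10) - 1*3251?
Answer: -3971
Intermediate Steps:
(9*8)*(-10) - 1*3251 = 72*(-10) - 3251 = -720 - 3251 = -3971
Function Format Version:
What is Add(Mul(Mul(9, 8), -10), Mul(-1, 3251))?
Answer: -3971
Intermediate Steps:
Add(Mul(Mul(9, 8), -10), Mul(-1, 3251)) = Add(Mul(72, -10), -3251) = Add(-720, -3251) = -3971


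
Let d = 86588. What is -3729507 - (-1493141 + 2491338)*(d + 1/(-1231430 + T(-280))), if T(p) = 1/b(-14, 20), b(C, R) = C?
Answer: -1490151754687183445/17240021 ≈ -8.6436e+10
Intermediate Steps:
T(p) = -1/14 (T(p) = 1/(-14) = -1/14)
-3729507 - (-1493141 + 2491338)*(d + 1/(-1231430 + T(-280))) = -3729507 - (-1493141 + 2491338)*(86588 + 1/(-1231430 - 1/14)) = -3729507 - 998197*(86588 + 1/(-17240021/14)) = -3729507 - 998197*(86588 - 14/17240021) = -3729507 - 998197*1492778938334/17240021 = -3729507 - 1*1490087457908183798/17240021 = -3729507 - 1490087457908183798/17240021 = -1490151754687183445/17240021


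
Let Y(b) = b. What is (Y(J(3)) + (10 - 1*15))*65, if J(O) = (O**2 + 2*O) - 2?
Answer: 520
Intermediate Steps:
J(O) = -2 + O**2 + 2*O
(Y(J(3)) + (10 - 1*15))*65 = ((-2 + 3**2 + 2*3) + (10 - 1*15))*65 = ((-2 + 9 + 6) + (10 - 15))*65 = (13 - 5)*65 = 8*65 = 520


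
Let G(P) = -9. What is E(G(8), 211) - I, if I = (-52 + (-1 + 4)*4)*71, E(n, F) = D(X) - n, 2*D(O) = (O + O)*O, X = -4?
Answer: 2865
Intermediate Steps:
D(O) = O**2 (D(O) = ((O + O)*O)/2 = ((2*O)*O)/2 = (2*O**2)/2 = O**2)
E(n, F) = 16 - n (E(n, F) = (-4)**2 - n = 16 - n)
I = -2840 (I = (-52 + 3*4)*71 = (-52 + 12)*71 = -40*71 = -2840)
E(G(8), 211) - I = (16 - 1*(-9)) - 1*(-2840) = (16 + 9) + 2840 = 25 + 2840 = 2865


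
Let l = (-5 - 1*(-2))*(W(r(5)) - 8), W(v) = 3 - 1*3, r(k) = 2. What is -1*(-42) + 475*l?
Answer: 11442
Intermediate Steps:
W(v) = 0 (W(v) = 3 - 3 = 0)
l = 24 (l = (-5 - 1*(-2))*(0 - 8) = (-5 + 2)*(-8) = -3*(-8) = 24)
-1*(-42) + 475*l = -1*(-42) + 475*24 = 42 + 11400 = 11442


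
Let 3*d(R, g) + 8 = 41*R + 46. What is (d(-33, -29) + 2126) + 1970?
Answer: 10973/3 ≈ 3657.7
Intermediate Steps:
d(R, g) = 38/3 + 41*R/3 (d(R, g) = -8/3 + (41*R + 46)/3 = -8/3 + (46 + 41*R)/3 = -8/3 + (46/3 + 41*R/3) = 38/3 + 41*R/3)
(d(-33, -29) + 2126) + 1970 = ((38/3 + (41/3)*(-33)) + 2126) + 1970 = ((38/3 - 451) + 2126) + 1970 = (-1315/3 + 2126) + 1970 = 5063/3 + 1970 = 10973/3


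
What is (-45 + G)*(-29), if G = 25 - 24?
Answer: 1276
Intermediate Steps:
G = 1
(-45 + G)*(-29) = (-45 + 1)*(-29) = -44*(-29) = 1276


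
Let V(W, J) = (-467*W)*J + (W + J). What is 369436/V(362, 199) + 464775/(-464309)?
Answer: -15807114218099/15619904966165 ≈ -1.0120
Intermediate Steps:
V(W, J) = J + W - 467*J*W (V(W, J) = -467*J*W + (J + W) = J + W - 467*J*W)
369436/V(362, 199) + 464775/(-464309) = 369436/(199 + 362 - 467*199*362) + 464775/(-464309) = 369436/(199 + 362 - 33641746) + 464775*(-1/464309) = 369436/(-33641185) - 464775/464309 = 369436*(-1/33641185) - 464775/464309 = -369436/33641185 - 464775/464309 = -15807114218099/15619904966165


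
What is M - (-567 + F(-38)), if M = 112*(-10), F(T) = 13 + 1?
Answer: -567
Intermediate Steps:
F(T) = 14
M = -1120
M - (-567 + F(-38)) = -1120 - (-567 + 14) = -1120 - 1*(-553) = -1120 + 553 = -567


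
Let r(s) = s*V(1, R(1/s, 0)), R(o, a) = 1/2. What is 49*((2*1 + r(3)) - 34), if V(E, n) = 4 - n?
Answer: -2107/2 ≈ -1053.5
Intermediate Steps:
R(o, a) = ½
r(s) = 7*s/2 (r(s) = s*(4 - 1*½) = s*(4 - ½) = s*(7/2) = 7*s/2)
49*((2*1 + r(3)) - 34) = 49*((2*1 + (7/2)*3) - 34) = 49*((2 + 21/2) - 34) = 49*(25/2 - 34) = 49*(-43/2) = -2107/2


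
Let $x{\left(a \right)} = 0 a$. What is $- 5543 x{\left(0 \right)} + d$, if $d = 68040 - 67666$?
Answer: $374$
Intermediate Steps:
$x{\left(a \right)} = 0$
$d = 374$ ($d = 68040 - 67666 = 374$)
$- 5543 x{\left(0 \right)} + d = \left(-5543\right) 0 + 374 = 0 + 374 = 374$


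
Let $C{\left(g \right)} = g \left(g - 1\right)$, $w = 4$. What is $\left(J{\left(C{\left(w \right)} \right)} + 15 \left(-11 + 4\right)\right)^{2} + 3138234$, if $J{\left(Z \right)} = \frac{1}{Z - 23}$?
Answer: $\frac{381062650}{121} \approx 3.1493 \cdot 10^{6}$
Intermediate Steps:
$C{\left(g \right)} = g \left(-1 + g\right)$
$J{\left(Z \right)} = \frac{1}{-23 + Z}$
$\left(J{\left(C{\left(w \right)} \right)} + 15 \left(-11 + 4\right)\right)^{2} + 3138234 = \left(\frac{1}{-23 + 4 \left(-1 + 4\right)} + 15 \left(-11 + 4\right)\right)^{2} + 3138234 = \left(\frac{1}{-23 + 4 \cdot 3} + 15 \left(-7\right)\right)^{2} + 3138234 = \left(\frac{1}{-23 + 12} - 105\right)^{2} + 3138234 = \left(\frac{1}{-11} - 105\right)^{2} + 3138234 = \left(- \frac{1}{11} - 105\right)^{2} + 3138234 = \left(- \frac{1156}{11}\right)^{2} + 3138234 = \frac{1336336}{121} + 3138234 = \frac{381062650}{121}$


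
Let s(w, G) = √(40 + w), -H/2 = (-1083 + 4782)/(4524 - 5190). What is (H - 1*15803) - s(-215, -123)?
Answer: -584300/37 - 5*I*√7 ≈ -15792.0 - 13.229*I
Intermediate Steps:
H = 411/37 (H = -2*(-1083 + 4782)/(4524 - 5190) = -7398/(-666) = -7398*(-1)/666 = -2*(-411/74) = 411/37 ≈ 11.108)
(H - 1*15803) - s(-215, -123) = (411/37 - 1*15803) - √(40 - 215) = (411/37 - 15803) - √(-175) = -584300/37 - 5*I*√7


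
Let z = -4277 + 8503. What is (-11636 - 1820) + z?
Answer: -9230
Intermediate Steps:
z = 4226
(-11636 - 1820) + z = (-11636 - 1820) + 4226 = -13456 + 4226 = -9230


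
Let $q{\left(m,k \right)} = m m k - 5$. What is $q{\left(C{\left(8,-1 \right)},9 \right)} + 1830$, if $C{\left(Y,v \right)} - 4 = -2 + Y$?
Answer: $2725$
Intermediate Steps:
$C{\left(Y,v \right)} = 2 + Y$ ($C{\left(Y,v \right)} = 4 + \left(-2 + Y\right) = 2 + Y$)
$q{\left(m,k \right)} = -5 + k m^{2}$ ($q{\left(m,k \right)} = m^{2} k - 5 = k m^{2} - 5 = -5 + k m^{2}$)
$q{\left(C{\left(8,-1 \right)},9 \right)} + 1830 = \left(-5 + 9 \left(2 + 8\right)^{2}\right) + 1830 = \left(-5 + 9 \cdot 10^{2}\right) + 1830 = \left(-5 + 9 \cdot 100\right) + 1830 = \left(-5 + 900\right) + 1830 = 895 + 1830 = 2725$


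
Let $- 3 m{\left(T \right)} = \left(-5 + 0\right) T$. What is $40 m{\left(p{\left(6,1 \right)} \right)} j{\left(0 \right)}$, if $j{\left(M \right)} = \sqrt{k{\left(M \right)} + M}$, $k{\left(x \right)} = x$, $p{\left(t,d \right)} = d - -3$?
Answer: $0$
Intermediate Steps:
$p{\left(t,d \right)} = 3 + d$ ($p{\left(t,d \right)} = d + 3 = 3 + d$)
$m{\left(T \right)} = \frac{5 T}{3}$ ($m{\left(T \right)} = - \frac{\left(-5 + 0\right) T}{3} = - \frac{\left(-5\right) T}{3} = \frac{5 T}{3}$)
$j{\left(M \right)} = \sqrt{2} \sqrt{M}$ ($j{\left(M \right)} = \sqrt{M + M} = \sqrt{2 M} = \sqrt{2} \sqrt{M}$)
$40 m{\left(p{\left(6,1 \right)} \right)} j{\left(0 \right)} = 40 \frac{5 \left(3 + 1\right)}{3} \sqrt{2} \sqrt{0} = 40 \cdot \frac{5}{3} \cdot 4 \sqrt{2} \cdot 0 = 40 \cdot \frac{20}{3} \cdot 0 = \frac{800}{3} \cdot 0 = 0$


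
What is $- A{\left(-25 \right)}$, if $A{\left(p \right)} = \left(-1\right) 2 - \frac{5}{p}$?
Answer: $\frac{9}{5} \approx 1.8$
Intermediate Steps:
$A{\left(p \right)} = -2 - \frac{5}{p}$
$- A{\left(-25 \right)} = - (-2 - \frac{5}{-25}) = - (-2 - - \frac{1}{5}) = - (-2 + \frac{1}{5}) = \left(-1\right) \left(- \frac{9}{5}\right) = \frac{9}{5}$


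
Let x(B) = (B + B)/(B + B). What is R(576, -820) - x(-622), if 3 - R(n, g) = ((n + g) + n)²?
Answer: -110222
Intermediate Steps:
R(n, g) = 3 - (g + 2*n)² (R(n, g) = 3 - ((n + g) + n)² = 3 - ((g + n) + n)² = 3 - (g + 2*n)²)
x(B) = 1 (x(B) = (2*B)/((2*B)) = (2*B)*(1/(2*B)) = 1)
R(576, -820) - x(-622) = (3 - (-820 + 2*576)²) - 1*1 = (3 - (-820 + 1152)²) - 1 = (3 - 1*332²) - 1 = (3 - 1*110224) - 1 = (3 - 110224) - 1 = -110221 - 1 = -110222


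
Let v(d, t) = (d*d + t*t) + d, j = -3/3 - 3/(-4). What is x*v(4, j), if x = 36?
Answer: 2889/4 ≈ 722.25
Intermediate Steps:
j = -¼ (j = -3*⅓ - 3*(-¼) = -1 + ¾ = -¼ ≈ -0.25000)
v(d, t) = d + d² + t² (v(d, t) = (d² + t²) + d = d + d² + t²)
x*v(4, j) = 36*(4 + 4² + (-¼)²) = 36*(4 + 16 + 1/16) = 36*(321/16) = 2889/4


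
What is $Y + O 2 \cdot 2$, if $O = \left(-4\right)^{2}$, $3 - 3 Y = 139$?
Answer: $\frac{56}{3} \approx 18.667$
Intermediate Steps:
$Y = - \frac{136}{3}$ ($Y = 1 - \frac{139}{3} = - \frac{136}{3} \approx -45.333$)
$O = 16$
$Y + O 2 \cdot 2 = - \frac{136}{3} + 16 \cdot 2 \cdot 2 = - \frac{136}{3} + 16 \cdot 4 = - \frac{136}{3} + 64 = \frac{56}{3}$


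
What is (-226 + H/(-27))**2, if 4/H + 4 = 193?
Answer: 1330059371524/26040609 ≈ 51076.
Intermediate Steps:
H = 4/189 (H = 4/(-4 + 193) = 4/189 ≈ 0.021164)
(-226 + H/(-27))**2 = (-226 + (4/189)/(-27))**2 = (-226 + (4/189)*(-1/27))**2 = (-226 - 4/5103)**2 = (-1153282/5103)**2 = 1330059371524/26040609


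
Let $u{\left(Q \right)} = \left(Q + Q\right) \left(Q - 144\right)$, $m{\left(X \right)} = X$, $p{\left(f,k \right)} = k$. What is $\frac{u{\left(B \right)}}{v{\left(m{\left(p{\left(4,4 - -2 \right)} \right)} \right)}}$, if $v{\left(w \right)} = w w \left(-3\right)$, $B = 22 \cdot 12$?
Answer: $- \frac{1760}{3} \approx -586.67$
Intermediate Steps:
$B = 264$
$u{\left(Q \right)} = 2 Q \left(-144 + Q\right)$
$v{\left(w \right)} = - 3 w^{2}$ ($v{\left(w \right)} = w^{2} \left(-3\right) = - 3 w^{2}$)
$\frac{u{\left(B \right)}}{v{\left(m{\left(p{\left(4,4 - -2 \right)} \right)} \right)}} = \frac{2 \cdot 264 \left(-144 + 264\right)}{\left(-3\right) \left(4 - -2\right)^{2}} = \frac{2 \cdot 264 \cdot 120}{\left(-3\right) \left(4 + 2\right)^{2}} = \frac{63360}{\left(-3\right) 6^{2}} = \frac{63360}{\left(-3\right) 36} = \frac{63360}{-108} = 63360 \left(- \frac{1}{108}\right) = - \frac{1760}{3}$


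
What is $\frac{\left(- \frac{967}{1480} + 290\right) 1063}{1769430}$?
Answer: $\frac{35016283}{201442800} \approx 0.17383$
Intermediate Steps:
$\frac{\left(- \frac{967}{1480} + 290\right) 1063}{1769430} = \left(\left(-967\right) \frac{1}{1480} + 290\right) 1063 \cdot \frac{1}{1769430} = \left(- \frac{967}{1480} + 290\right) 1063 \cdot \frac{1}{1769430} = \frac{428233}{1480} \cdot 1063 \cdot \frac{1}{1769430} = \frac{455211679}{1480} \cdot \frac{1}{1769430} = \frac{35016283}{201442800}$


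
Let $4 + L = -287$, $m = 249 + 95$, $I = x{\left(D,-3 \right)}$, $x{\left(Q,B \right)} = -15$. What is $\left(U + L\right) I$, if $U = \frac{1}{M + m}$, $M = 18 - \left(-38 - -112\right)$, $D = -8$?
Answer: $\frac{419035}{96} \approx 4364.9$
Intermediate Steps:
$I = -15$
$m = 344$
$M = -56$ ($M = 18 - \left(-38 + 112\right) = 18 - 74 = -56$)
$L = -291$ ($L = -4 - 287 = -291$)
$U = \frac{1}{288}$ ($U = \frac{1}{-56 + 344} = \frac{1}{288} \approx 0.0034722$)
$\left(U + L\right) I = \left(\frac{1}{288} - 291\right) \left(-15\right) = \left(- \frac{83807}{288}\right) \left(-15\right) = \frac{419035}{96}$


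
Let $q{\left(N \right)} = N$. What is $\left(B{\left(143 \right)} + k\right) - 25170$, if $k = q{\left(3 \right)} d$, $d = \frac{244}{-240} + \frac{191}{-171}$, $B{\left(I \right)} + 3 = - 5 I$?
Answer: $- \frac{29519617}{1140} \approx -25894.0$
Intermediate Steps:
$B{\left(I \right)} = -3 - 5 I$
$d = - \frac{7297}{3420}$ ($d = 244 \left(- \frac{1}{240}\right) + 191 \left(- \frac{1}{171}\right) = - \frac{61}{60} - \frac{191}{171} = - \frac{7297}{3420} \approx -2.1336$)
$k = - \frac{7297}{1140}$ ($k = 3 \left(- \frac{7297}{3420}\right) = - \frac{7297}{1140} \approx -6.4009$)
$\left(B{\left(143 \right)} + k\right) - 25170 = \left(\left(-3 - 715\right) - \frac{7297}{1140}\right) - 25170 = \left(-718 - \frac{7297}{1140}\right) - 25170 = - \frac{825817}{1140} - 25170 = - \frac{29519617}{1140}$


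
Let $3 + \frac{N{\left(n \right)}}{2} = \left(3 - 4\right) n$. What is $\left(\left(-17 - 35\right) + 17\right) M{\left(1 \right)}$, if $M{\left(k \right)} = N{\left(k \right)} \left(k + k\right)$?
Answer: $560$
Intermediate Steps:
$N{\left(n \right)} = -6 - 2 n$ ($N{\left(n \right)} = -6 + 2 \left(3 - 4\right) n = -6 + 2 \left(- n\right) = -6 - 2 n$)
$M{\left(k \right)} = 2 k \left(-6 - 2 k\right)$ ($M{\left(k \right)} = \left(-6 - 2 k\right) \left(k + k\right) = \left(-6 - 2 k\right) 2 k = 2 k \left(-6 - 2 k\right)$)
$\left(\left(-17 - 35\right) + 17\right) M{\left(1 \right)} = \left(\left(-17 - 35\right) + 17\right) \left(\left(-4\right) 1 \left(3 + 1\right)\right) = \left(-52 + 17\right) \left(\left(-4\right) 1 \cdot 4\right) = \left(-35\right) \left(-16\right) = 560$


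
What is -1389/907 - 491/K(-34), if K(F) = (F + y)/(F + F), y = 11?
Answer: -30314863/20861 ≈ -1453.2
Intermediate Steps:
K(F) = (11 + F)/(2*F) (K(F) = (F + 11)/(F + F) = (11 + F)/((2*F)) = (11 + F)*(1/(2*F)) = (11 + F)/(2*F))
-1389/907 - 491/K(-34) = -1389/907 - 491*(-68/(11 - 34)) = -1389*1/907 - 491/((½)*(-1/34)*(-23)) = -1389/907 - 491/23/68 = -1389/907 - 491*68/23 = -1389/907 - 33388/23 = -30314863/20861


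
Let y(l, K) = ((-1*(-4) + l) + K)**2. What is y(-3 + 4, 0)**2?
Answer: 625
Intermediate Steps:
y(l, K) = (4 + K + l)**2 (y(l, K) = ((4 + l) + K)**2 = (4 + K + l)**2)
y(-3 + 4, 0)**2 = ((4 + 0 + (-3 + 4))**2)**2 = ((4 + 0 + 1)**2)**2 = (5**2)**2 = 25**2 = 625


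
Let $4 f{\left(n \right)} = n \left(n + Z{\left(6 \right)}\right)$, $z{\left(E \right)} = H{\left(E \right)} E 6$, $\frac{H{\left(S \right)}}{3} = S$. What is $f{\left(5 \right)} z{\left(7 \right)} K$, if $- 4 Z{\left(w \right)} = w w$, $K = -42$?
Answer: $185220$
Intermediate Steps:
$H{\left(S \right)} = 3 S$
$Z{\left(w \right)} = - \frac{w^{2}}{4}$ ($Z{\left(w \right)} = - \frac{w w}{4} = - \frac{w^{2}}{4}$)
$z{\left(E \right)} = 18 E^{2}$ ($z{\left(E \right)} = 3 E E 6 = 3 E^{2} \cdot 6 = 18 E^{2}$)
$f{\left(n \right)} = \frac{n \left(-9 + n\right)}{4}$ ($f{\left(n \right)} = \frac{n \left(n - \frac{6^{2}}{4}\right)}{4} = \frac{n \left(n - 9\right)}{4} = \frac{n \left(-9 + n\right)}{4}$)
$f{\left(5 \right)} z{\left(7 \right)} K = \frac{1}{4} \cdot 5 \left(-9 + 5\right) 18 \cdot 7^{2} \left(-42\right) = \frac{1}{4} \cdot 5 \left(-4\right) 18 \cdot 49 \left(-42\right) = \left(-5\right) 882 \left(-42\right) = \left(-4410\right) \left(-42\right) = 185220$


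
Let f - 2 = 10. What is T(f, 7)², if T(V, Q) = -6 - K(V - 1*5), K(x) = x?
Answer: 169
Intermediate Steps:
f = 12 (f = 2 + 10 = 12)
T(V, Q) = -1 - V (T(V, Q) = -6 - (V - 1*5) = -6 - (V - 5) = -6 - (-5 + V) = -6 + (5 - V) = -1 - V)
T(f, 7)² = (-1 - 1*12)² = (-1 - 12)² = (-13)² = 169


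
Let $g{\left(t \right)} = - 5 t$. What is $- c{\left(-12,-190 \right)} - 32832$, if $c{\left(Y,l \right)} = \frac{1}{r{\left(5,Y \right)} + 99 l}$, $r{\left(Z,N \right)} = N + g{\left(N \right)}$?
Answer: $- \frac{615993983}{18762} \approx -32832.0$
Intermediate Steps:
$r{\left(Z,N \right)} = - 4 N$ ($r{\left(Z,N \right)} = N - 5 N = - 4 N$)
$c{\left(Y,l \right)} = \frac{1}{- 4 Y + 99 l}$
$- c{\left(-12,-190 \right)} - 32832 = - \frac{1}{\left(-4\right) \left(-12\right) + 99 \left(-190\right)} - 32832 = - \frac{1}{48 - 18810} - 32832 = - \frac{1}{-18762} - 32832 = \left(-1\right) \left(- \frac{1}{18762}\right) - 32832 = \frac{1}{18762} - 32832 = - \frac{615993983}{18762}$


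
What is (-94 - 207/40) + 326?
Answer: 9073/40 ≈ 226.82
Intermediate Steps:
(-94 - 207/40) + 326 = -3967/40 + 326 = 9073/40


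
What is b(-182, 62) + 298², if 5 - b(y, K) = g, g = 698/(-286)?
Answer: 12700036/143 ≈ 88812.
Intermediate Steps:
g = -349/143 (g = 698*(-1/286) = -349/143 ≈ -2.4406)
b(y, K) = 1064/143 (b(y, K) = 5 - 1*(-349/143) = 5 + 349/143 = 1064/143)
b(-182, 62) + 298² = 1064/143 + 298² = 1064/143 + 88804 = 12700036/143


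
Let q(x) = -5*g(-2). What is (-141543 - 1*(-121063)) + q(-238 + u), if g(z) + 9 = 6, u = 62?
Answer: -20465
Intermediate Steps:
g(z) = -3 (g(z) = -9 + 6 = -3)
q(x) = 15 (q(x) = -5*(-3) = 15)
(-141543 - 1*(-121063)) + q(-238 + u) = (-141543 - 1*(-121063)) + 15 = (-141543 + 121063) + 15 = -20480 + 15 = -20465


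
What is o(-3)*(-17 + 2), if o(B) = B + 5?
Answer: -30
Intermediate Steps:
o(B) = 5 + B
o(-3)*(-17 + 2) = (5 - 3)*(-17 + 2) = 2*(-15) = -30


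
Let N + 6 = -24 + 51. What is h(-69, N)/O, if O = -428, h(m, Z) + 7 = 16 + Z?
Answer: -15/214 ≈ -0.070093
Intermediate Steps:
N = 21 (N = -6 + (-24 + 51) = -6 + 27 = 21)
h(m, Z) = 9 + Z (h(m, Z) = -7 + (16 + Z) = 9 + Z)
h(-69, N)/O = (9 + 21)/(-428) = 30*(-1/428) = -15/214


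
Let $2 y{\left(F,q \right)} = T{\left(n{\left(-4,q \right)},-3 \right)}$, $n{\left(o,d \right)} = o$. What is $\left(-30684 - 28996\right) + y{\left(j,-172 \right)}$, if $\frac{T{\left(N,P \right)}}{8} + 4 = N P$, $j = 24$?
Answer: $-59648$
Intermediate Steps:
$T{\left(N,P \right)} = -32 + 8 N P$
$y{\left(F,q \right)} = 32$ ($y{\left(F,q \right)} = \frac{-32 + 8 \left(-4\right) \left(-3\right)}{2} = \frac{-32 + 96}{2} = \frac{1}{2} \cdot 64 = 32$)
$\left(-30684 - 28996\right) + y{\left(j,-172 \right)} = \left(-30684 - 28996\right) + 32 = -59680 + 32 = -59648$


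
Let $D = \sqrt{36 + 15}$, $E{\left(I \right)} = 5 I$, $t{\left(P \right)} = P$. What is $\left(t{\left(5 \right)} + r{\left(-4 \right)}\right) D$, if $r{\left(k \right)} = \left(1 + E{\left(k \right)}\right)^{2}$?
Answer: $366 \sqrt{51} \approx 2613.8$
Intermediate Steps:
$D = \sqrt{51} \approx 7.1414$
$r{\left(k \right)} = \left(1 + 5 k\right)^{2}$
$\left(t{\left(5 \right)} + r{\left(-4 \right)}\right) D = \left(5 + \left(1 + 5 \left(-4\right)\right)^{2}\right) \sqrt{51} = \left(5 + \left(1 - 20\right)^{2}\right) \sqrt{51} = \left(5 + \left(-19\right)^{2}\right) \sqrt{51} = \left(5 + 361\right) \sqrt{51} = 366 \sqrt{51}$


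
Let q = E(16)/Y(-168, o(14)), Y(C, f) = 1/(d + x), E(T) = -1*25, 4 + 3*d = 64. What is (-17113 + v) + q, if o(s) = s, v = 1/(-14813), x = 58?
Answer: -282380220/14813 ≈ -19063.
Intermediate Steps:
d = 20 (d = -4/3 + (1/3)*64 = -4/3 + 64/3 = 20)
v = -1/14813 ≈ -6.7508e-5
E(T) = -25
Y(C, f) = 1/78 (Y(C, f) = 1/(20 + 58) = 1/78)
q = -1950 (q = -25/1/78 = -25*78 = -1950)
(-17113 + v) + q = (-17113 - 1/14813) - 1950 = -253494870/14813 - 1950 = -282380220/14813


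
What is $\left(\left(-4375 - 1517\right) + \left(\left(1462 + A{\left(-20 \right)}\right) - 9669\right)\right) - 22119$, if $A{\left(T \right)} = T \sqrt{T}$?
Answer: $-36218 - 40 i \sqrt{5} \approx -36218.0 - 89.443 i$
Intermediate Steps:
$A{\left(T \right)} = T^{\frac{3}{2}}$
$\left(\left(-4375 - 1517\right) + \left(\left(1462 + A{\left(-20 \right)}\right) - 9669\right)\right) - 22119 = \left(\left(-4375 - 1517\right) - \left(8207 + 40 i \sqrt{5}\right)\right) - 22119 = \left(-5892 - \left(8207 + 40 i \sqrt{5}\right)\right) - 22119 = \left(-14099 - 40 i \sqrt{5}\right) - 22119 = -36218 - 40 i \sqrt{5}$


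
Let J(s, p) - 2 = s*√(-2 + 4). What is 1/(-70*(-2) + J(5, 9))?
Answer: 71/10057 - 5*√2/20114 ≈ 0.0067082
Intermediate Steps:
J(s, p) = 2 + s*√2 (J(s, p) = 2 + s*√(-2 + 4) = 2 + s*√2)
1/(-70*(-2) + J(5, 9)) = 1/(-70*(-2) + (2 + 5*√2)) = 1/(140 + (2 + 5*√2)) = 1/(142 + 5*√2)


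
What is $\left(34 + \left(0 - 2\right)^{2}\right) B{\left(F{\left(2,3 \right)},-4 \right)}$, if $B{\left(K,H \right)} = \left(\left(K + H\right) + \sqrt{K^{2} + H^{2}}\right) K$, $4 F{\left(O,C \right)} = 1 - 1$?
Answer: $0$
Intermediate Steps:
$F{\left(O,C \right)} = 0$ ($F{\left(O,C \right)} = \frac{1 - 1}{4} = \frac{1}{4} \cdot 0 = 0$)
$B{\left(K,H \right)} = K \left(H + K + \sqrt{H^{2} + K^{2}}\right)$ ($B{\left(K,H \right)} = \left(\left(H + K\right) + \sqrt{H^{2} + K^{2}}\right) K = \left(H + K + \sqrt{H^{2} + K^{2}}\right) K = K \left(H + K + \sqrt{H^{2} + K^{2}}\right)$)
$\left(34 + \left(0 - 2\right)^{2}\right) B{\left(F{\left(2,3 \right)},-4 \right)} = \left(34 + \left(0 - 2\right)^{2}\right) 0 \left(-4 + 0 + \sqrt{\left(-4\right)^{2} + 0^{2}}\right) = \left(34 + \left(-2\right)^{2}\right) 0 \left(-4 + 0 + \sqrt{16 + 0}\right) = \left(34 + 4\right) 0 \left(-4 + 0 + \sqrt{16}\right) = 38 \cdot 0 \left(-4 + 0 + 4\right) = 38 \cdot 0 \cdot 0 = 38 \cdot 0 = 0$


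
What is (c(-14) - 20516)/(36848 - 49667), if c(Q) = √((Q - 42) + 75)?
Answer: 20516/12819 - √19/12819 ≈ 1.6001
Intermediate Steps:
c(Q) = √(33 + Q) (c(Q) = √((-42 + Q) + 75) = √(33 + Q))
(c(-14) - 20516)/(36848 - 49667) = (√(33 - 14) - 20516)/(36848 - 49667) = (√19 - 20516)/(-12819) = (-20516 + √19)*(-1/12819) = 20516/12819 - √19/12819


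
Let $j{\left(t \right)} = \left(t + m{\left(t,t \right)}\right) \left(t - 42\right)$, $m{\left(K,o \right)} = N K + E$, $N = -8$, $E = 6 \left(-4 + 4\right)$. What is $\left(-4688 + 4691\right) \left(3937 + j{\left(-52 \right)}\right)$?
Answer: $-90837$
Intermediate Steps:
$E = 0$ ($E = 6 \cdot 0 = 0$)
$m{\left(K,o \right)} = - 8 K$ ($m{\left(K,o \right)} = - 8 K + 0 = - 8 K$)
$j{\left(t \right)} = - 7 t \left(-42 + t\right)$ ($j{\left(t \right)} = \left(t - 8 t\right) \left(t - 42\right) = - 7 t \left(-42 + t\right)$)
$\left(-4688 + 4691\right) \left(3937 + j{\left(-52 \right)}\right) = \left(-4688 + 4691\right) \left(3937 + 7 \left(-52\right) \left(42 - -52\right)\right) = 3 \left(3937 + 7 \left(-52\right) \left(42 + 52\right)\right) = 3 \left(3937 + 7 \left(-52\right) 94\right) = 3 \left(3937 - 34216\right) = 3 \left(-30279\right) = -90837$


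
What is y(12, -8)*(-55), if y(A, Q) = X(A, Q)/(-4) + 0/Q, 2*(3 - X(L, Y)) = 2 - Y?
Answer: -55/2 ≈ -27.500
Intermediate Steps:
X(L, Y) = 2 + Y/2 (X(L, Y) = 3 - (2 - Y)/2 = 3 + (-1 + Y/2) = 2 + Y/2)
y(A, Q) = -½ - Q/8 (y(A, Q) = (2 + Q/2)/(-4) + 0/Q = (2 + Q/2)*(-¼) + 0 = (-½ - Q/8) + 0 = -½ - Q/8)
y(12, -8)*(-55) = (-½ - ⅛*(-8))*(-55) = (-½ + 1)*(-55) = (½)*(-55) = -55/2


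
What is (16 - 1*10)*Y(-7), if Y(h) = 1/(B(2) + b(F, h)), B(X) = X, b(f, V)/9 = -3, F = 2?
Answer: -6/25 ≈ -0.24000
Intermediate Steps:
b(f, V) = -27 (b(f, V) = 9*(-3) = -27)
Y(h) = -1/25 (Y(h) = 1/(2 - 27) = 1/(-25) = -1/25)
(16 - 1*10)*Y(-7) = (16 - 1*10)*(-1/25) = (16 - 10)*(-1/25) = 6*(-1/25) = -6/25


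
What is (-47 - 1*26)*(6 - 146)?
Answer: 10220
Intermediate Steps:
(-47 - 1*26)*(6 - 146) = (-47 - 26)*(-140) = -73*(-140) = 10220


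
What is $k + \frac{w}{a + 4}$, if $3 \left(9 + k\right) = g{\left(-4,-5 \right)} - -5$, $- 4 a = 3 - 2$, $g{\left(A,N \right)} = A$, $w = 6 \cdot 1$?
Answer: $- \frac{106}{15} \approx -7.0667$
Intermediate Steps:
$w = 6$
$a = - \frac{1}{4}$ ($a = - \frac{3 - 2}{4} = \left(- \frac{1}{4}\right) 1 = - \frac{1}{4} \approx -0.25$)
$k = - \frac{26}{3}$ ($k = -9 + \frac{-4 - -5}{3} = -9 + \frac{-4 + 5}{3} = -9 + \frac{1}{3} \cdot 1 = -9 + \frac{1}{3} = - \frac{26}{3} \approx -8.6667$)
$k + \frac{w}{a + 4} = - \frac{26}{3} + \frac{6}{- \frac{1}{4} + 4} = - \frac{26}{3} + \frac{6}{\frac{15}{4}} = - \frac{26}{3} + 6 \cdot \frac{4}{15} = - \frac{26}{3} + \frac{8}{5} = - \frac{106}{15}$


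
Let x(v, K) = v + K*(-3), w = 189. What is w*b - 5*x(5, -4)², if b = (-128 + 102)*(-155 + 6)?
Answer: 730741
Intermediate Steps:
x(v, K) = v - 3*K
b = 3874 (b = -26*(-149) = 3874)
w*b - 5*x(5, -4)² = 189*3874 - 5*(5 - 3*(-4))² = 732186 - 5*(5 + 12)² = 732186 - 5*17² = 732186 - 5*289 = 732186 - 1445 = 730741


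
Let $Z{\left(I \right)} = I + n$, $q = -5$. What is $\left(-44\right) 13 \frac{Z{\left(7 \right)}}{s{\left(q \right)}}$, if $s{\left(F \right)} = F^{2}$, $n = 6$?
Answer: $- \frac{7436}{25} \approx -297.44$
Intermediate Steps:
$Z{\left(I \right)} = 6 + I$ ($Z{\left(I \right)} = I + 6 = 6 + I$)
$\left(-44\right) 13 \frac{Z{\left(7 \right)}}{s{\left(q \right)}} = \left(-44\right) 13 \frac{6 + 7}{\left(-5\right)^{2}} = - 572 \cdot \frac{13}{25} = - 572 \cdot 13 \cdot \frac{1}{25} = \left(-572\right) \frac{13}{25} = - \frac{7436}{25}$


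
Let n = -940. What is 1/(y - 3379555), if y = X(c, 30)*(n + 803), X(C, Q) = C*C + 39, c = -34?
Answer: -1/3543270 ≈ -2.8223e-7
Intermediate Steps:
X(C, Q) = 39 + C**2 (X(C, Q) = C**2 + 39 = 39 + C**2)
y = -163715 (y = (39 + (-34)**2)*(-940 + 803) = (39 + 1156)*(-137) = 1195*(-137) = -163715)
1/(y - 3379555) = 1/(-163715 - 3379555) = 1/(-3543270) = -1/3543270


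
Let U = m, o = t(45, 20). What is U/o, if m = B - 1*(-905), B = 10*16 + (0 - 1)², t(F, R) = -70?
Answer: -533/35 ≈ -15.229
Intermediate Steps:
B = 161 (B = 160 + (-1)² = 160 + 1 = 161)
o = -70
m = 1066 (m = 161 - 1*(-905) = 161 + 905 = 1066)
U = 1066
U/o = 1066/(-70) = 1066*(-1/70) = -533/35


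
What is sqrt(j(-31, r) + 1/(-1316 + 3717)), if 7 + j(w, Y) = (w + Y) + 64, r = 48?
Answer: 5*sqrt(7107)/49 ≈ 8.6024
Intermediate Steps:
j(w, Y) = 57 + Y + w (j(w, Y) = -7 + ((w + Y) + 64) = -7 + ((Y + w) + 64) = -7 + (64 + Y + w) = 57 + Y + w)
sqrt(j(-31, r) + 1/(-1316 + 3717)) = sqrt((57 + 48 - 31) + 1/(-1316 + 3717)) = sqrt(74 + 1/2401) = sqrt(177675/2401) = 5*sqrt(7107)/49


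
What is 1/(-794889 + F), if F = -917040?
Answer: -1/1711929 ≈ -5.8414e-7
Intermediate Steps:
1/(-794889 + F) = 1/(-794889 - 917040) = 1/(-1711929) = -1/1711929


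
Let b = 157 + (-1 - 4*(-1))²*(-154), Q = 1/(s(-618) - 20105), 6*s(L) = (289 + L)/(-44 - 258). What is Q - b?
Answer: 44772383387/36429931 ≈ 1229.0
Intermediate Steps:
s(L) = -289/1812 - L/1812 (s(L) = ((289 + L)/(-44 - 258))/6 = ((289 + L)/(-302))/6 = ((289 + L)*(-1/302))/6 = (-289/302 - L/302)/6 = -289/1812 - L/1812)
Q = -1812/36429931 (Q = 1/((-289/1812 - 1/1812*(-618)) - 20105) = 1/((-289/1812 + 103/302) - 20105) = 1/(329/1812 - 20105) = 1/(-36429931/1812) = -1812/36429931 ≈ -4.9739e-5)
b = -1229 (b = 157 + (-1 + 4)²*(-154) = 157 + 3²*(-154) = 157 + 9*(-154) = 157 - 1386 = -1229)
Q - b = -1812/36429931 - 1*(-1229) = -1812/36429931 + 1229 = 44772383387/36429931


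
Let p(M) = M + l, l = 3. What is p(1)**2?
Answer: 16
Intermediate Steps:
p(M) = 3 + M (p(M) = M + 3 = 3 + M)
p(1)**2 = (3 + 1)**2 = 4**2 = 16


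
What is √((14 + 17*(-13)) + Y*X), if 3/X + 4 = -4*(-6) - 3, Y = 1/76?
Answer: I*√86383443/646 ≈ 14.387*I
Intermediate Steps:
Y = 1/76 ≈ 0.013158
X = 3/17 (X = 3/(-4 + (-4*(-6) - 3)) = 3/(-4 + (24 - 3)) = 3/(-4 + 21) = 3/17 ≈ 0.17647)
√((14 + 17*(-13)) + Y*X) = √((14 + 17*(-13)) + (1/76)*(3/17)) = √((14 - 221) + 3/1292) = √(-207 + 3/1292) = √(-267441/1292) = I*√86383443/646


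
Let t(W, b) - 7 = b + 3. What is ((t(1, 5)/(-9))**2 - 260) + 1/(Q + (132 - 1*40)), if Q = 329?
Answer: -974606/3789 ≈ -257.22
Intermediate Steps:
t(W, b) = 10 + b (t(W, b) = 7 + (b + 3) = 7 + (3 + b) = 10 + b)
((t(1, 5)/(-9))**2 - 260) + 1/(Q + (132 - 1*40)) = (((10 + 5)/(-9))**2 - 260) + 1/(329 + (132 - 1*40)) = ((15*(-1/9))**2 - 260) + 1/(329 + (132 - 40)) = ((-5/3)**2 - 260) + 1/(329 + 92) = (25/9 - 260) + 1/421 = -2315/9 + 1/421 = -974606/3789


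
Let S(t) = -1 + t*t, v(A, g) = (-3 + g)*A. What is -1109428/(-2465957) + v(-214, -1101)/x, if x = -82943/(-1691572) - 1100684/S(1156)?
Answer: -3267897982999092434812/10714654153617817 ≈ -3.0499e+5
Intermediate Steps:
v(A, g) = A*(-3 + g)
S(t) = -1 + t²
x = -134695892411/173885143740 (x = -82943/(-1691572) - 1100684/(-1 + 1156²) = -82943*(-1/1691572) - 1100684/(-1 + 1336336) = 82943/1691572 - 1100684/1336335 = 82943/1691572 - 1100684*1/1336335 = 82943/1691572 - 84668/102795 = -134695892411/173885143740 ≈ -0.77463)
-1109428/(-2465957) + v(-214, -1101)/x = -1109428/(-2465957) + (-214*(-3 - 1101))/(-134695892411/173885143740) = -1109428*(-1/2465957) - 214*(-1104)*(-173885143740/134695892411) = 35788/79547 + 236256*(-173885143740/134695892411) = 35788/79547 - 41081408519437440/134695892411 = -3267897982999092434812/10714654153617817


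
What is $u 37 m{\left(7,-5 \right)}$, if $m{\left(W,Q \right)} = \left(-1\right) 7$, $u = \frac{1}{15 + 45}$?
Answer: $- \frac{259}{60} \approx -4.3167$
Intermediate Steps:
$u = \frac{1}{60} \approx 0.016667$
$m{\left(W,Q \right)} = -7$
$u 37 m{\left(7,-5 \right)} = \frac{1}{60} \cdot 37 \left(-7\right) = \frac{37}{60} \left(-7\right) = - \frac{259}{60}$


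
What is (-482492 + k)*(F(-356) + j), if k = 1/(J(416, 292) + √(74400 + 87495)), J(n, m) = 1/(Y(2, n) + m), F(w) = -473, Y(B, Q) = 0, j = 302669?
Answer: -2012694998528411849760/13803815279 + 25766439744*√161895/13803815279 ≈ -1.4581e+11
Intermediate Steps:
J(n, m) = 1/m (J(n, m) = 1/(0 + m) = 1/m)
k = 1/(1/292 + √161895) (k = 1/(1/292 + √(74400 + 87495)) = 1/(1/292 + √161895) ≈ 0.0024853)
(-482492 + k)*(F(-356) + j) = (-482492 + (-292/13803815279 + 85264*√161895/13803815279))*(-473 + 302669) = (-6660230441595560/13803815279 + 85264*√161895/13803815279)*302196 = -2012694998528411849760/13803815279 + 25766439744*√161895/13803815279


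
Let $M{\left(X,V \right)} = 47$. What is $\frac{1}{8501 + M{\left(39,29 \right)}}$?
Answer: $\frac{1}{8548} \approx 0.00011699$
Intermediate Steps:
$\frac{1}{8501 + M{\left(39,29 \right)}} = \frac{1}{8501 + 47} = \frac{1}{8548}$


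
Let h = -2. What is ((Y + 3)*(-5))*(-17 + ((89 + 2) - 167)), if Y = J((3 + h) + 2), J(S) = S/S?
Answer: 1860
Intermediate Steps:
J(S) = 1
Y = 1
((Y + 3)*(-5))*(-17 + ((89 + 2) - 167)) = ((1 + 3)*(-5))*(-17 + ((89 + 2) - 167)) = (4*(-5))*(-17 + (91 - 167)) = -20*(-17 - 76) = -20*(-93) = 1860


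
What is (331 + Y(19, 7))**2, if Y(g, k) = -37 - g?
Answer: 75625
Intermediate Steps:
(331 + Y(19, 7))**2 = (331 + (-37 - 1*19))**2 = (331 + (-37 - 19))**2 = (331 - 56)**2 = 275**2 = 75625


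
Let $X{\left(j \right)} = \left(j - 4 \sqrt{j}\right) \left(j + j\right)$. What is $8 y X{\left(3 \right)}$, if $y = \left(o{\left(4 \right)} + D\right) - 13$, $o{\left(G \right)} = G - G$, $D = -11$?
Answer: $-3456 + 4608 \sqrt{3} \approx 4525.3$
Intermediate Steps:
$X{\left(j \right)} = 2 j \left(j - 4 \sqrt{j}\right)$ ($X{\left(j \right)} = \left(j - 4 \sqrt{j}\right) 2 j = 2 j \left(j - 4 \sqrt{j}\right)$)
$o{\left(G \right)} = 0$
$y = -24$ ($y = \left(0 - 11\right) - 13 = -11 - 13 = -24$)
$8 y X{\left(3 \right)} = 8 \left(-24\right) \left(- 8 \cdot 3^{\frac{3}{2}} + 2 \cdot 3^{2}\right) = - 192 \left(- 8 \cdot 3 \sqrt{3} + 2 \cdot 9\right) = - 192 \left(- 24 \sqrt{3} + 18\right) = - 192 \left(18 - 24 \sqrt{3}\right) = -3456 + 4608 \sqrt{3}$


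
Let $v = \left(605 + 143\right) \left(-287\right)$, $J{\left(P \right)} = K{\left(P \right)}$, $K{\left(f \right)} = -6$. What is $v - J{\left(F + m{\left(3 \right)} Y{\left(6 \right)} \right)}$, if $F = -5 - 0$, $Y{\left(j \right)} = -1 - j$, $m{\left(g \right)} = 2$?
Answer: $-214670$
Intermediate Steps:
$F = -5$ ($F = -5 + 0 = -5$)
$J{\left(P \right)} = -6$
$v = -214676$ ($v = 748 \left(-287\right) = -214676$)
$v - J{\left(F + m{\left(3 \right)} Y{\left(6 \right)} \right)} = -214676 - -6 = -214676 + 6 = -214670$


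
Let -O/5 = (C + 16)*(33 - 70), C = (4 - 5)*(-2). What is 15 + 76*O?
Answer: 253095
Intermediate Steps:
C = 2 (C = -1*(-2) = 2)
O = 3330 (O = -5*(2 + 16)*(33 - 70) = -90*(-37) = -5*(-666) = 3330)
15 + 76*O = 15 + 76*3330 = 15 + 253080 = 253095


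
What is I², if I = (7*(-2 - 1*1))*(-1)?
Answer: 441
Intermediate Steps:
I = 21 (I = (7*(-2 - 1))*(-1) = (7*(-3))*(-1) = -21*(-1) = 21)
I² = 21² = 441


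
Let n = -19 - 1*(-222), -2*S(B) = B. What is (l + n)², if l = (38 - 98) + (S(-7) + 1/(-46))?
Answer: 11350161/529 ≈ 21456.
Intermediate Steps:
S(B) = -B/2
l = -1300/23 (l = (38 - 98) + (-½*(-7) + 1/(-46)) = -60 + (7/2 - 1/46) = -60 + 80/23 = -1300/23 ≈ -56.522)
n = 203 (n = -19 + 222 = 203)
(l + n)² = (-1300/23 + 203)² = (3369/23)² = 11350161/529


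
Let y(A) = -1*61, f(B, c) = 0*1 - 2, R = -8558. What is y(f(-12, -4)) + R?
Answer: -8619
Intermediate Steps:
f(B, c) = -2 (f(B, c) = 0 - 2 = -2)
y(A) = -61
y(f(-12, -4)) + R = -61 - 8558 = -8619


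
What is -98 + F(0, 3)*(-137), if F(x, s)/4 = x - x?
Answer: -98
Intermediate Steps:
F(x, s) = 0 (F(x, s) = 4*(x - x) = 4*0 = 0)
-98 + F(0, 3)*(-137) = -98 + 0*(-137) = -98 + 0 = -98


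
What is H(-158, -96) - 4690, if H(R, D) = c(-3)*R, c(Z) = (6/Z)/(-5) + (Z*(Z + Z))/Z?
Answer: -19026/5 ≈ -3805.2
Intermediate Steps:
c(Z) = 2*Z - 6/(5*Z) (c(Z) = (6/Z)*(-1/5) + (Z*(2*Z))/Z = -6/(5*Z) + (2*Z**2)/Z = -6/(5*Z) + 2*Z = 2*Z - 6/(5*Z))
H(R, D) = -28*R/5 (H(R, D) = (2*(-3) - 6/5/(-3))*R = (-6 - 6/5*(-1/3))*R = (-6 + 2/5)*R = -28*R/5)
H(-158, -96) - 4690 = -28/5*(-158) - 4690 = 4424/5 - 4690 = -19026/5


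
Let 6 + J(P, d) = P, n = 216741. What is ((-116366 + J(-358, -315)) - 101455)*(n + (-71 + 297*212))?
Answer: -61011944290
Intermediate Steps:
J(P, d) = -6 + P
((-116366 + J(-358, -315)) - 101455)*(n + (-71 + 297*212)) = ((-116366 + (-6 - 358)) - 101455)*(216741 + (-71 + 297*212)) = ((-116366 - 364) - 101455)*(216741 + (-71 + 62964)) = (-116730 - 101455)*(216741 + 62893) = -218185*279634 = -61011944290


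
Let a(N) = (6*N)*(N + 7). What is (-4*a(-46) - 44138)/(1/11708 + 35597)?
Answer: -1020867352/416769677 ≈ -2.4495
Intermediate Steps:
a(N) = 6*N*(7 + N) (a(N) = (6*N)*(7 + N) = 6*N*(7 + N))
(-4*a(-46) - 44138)/(1/11708 + 35597) = (-24*(-46)*(7 - 46) - 44138)/(1/11708 + 35597) = (-24*(-46)*(-39) - 44138)/(1/11708 + 35597) = (-4*10764 - 44138)/(416769677/11708) = (-43056 - 44138)*(11708/416769677) = -87194*11708/416769677 = -1020867352/416769677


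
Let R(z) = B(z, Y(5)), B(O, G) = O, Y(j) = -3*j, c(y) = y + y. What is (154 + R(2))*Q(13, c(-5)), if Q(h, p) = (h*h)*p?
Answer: -263640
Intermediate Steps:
c(y) = 2*y
Q(h, p) = p*h**2 (Q(h, p) = h**2*p = p*h**2)
R(z) = z
(154 + R(2))*Q(13, c(-5)) = (154 + 2)*((2*(-5))*13**2) = 156*(-10*169) = 156*(-1690) = -263640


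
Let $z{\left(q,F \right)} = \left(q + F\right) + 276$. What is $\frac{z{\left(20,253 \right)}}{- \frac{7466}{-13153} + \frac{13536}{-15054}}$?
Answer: $- \frac{18117481473}{10940974} \approx -1655.9$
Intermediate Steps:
$z{\left(q,F \right)} = 276 + F + q$ ($z{\left(q,F \right)} = \left(F + q\right) + 276 = 276 + F + q$)
$\frac{z{\left(20,253 \right)}}{- \frac{7466}{-13153} + \frac{13536}{-15054}} = \frac{276 + 253 + 20}{- \frac{7466}{-13153} + \frac{13536}{-15054}} = \frac{549}{\left(-7466\right) \left(- \frac{1}{13153}\right) + 13536 \left(- \frac{1}{15054}\right)} = \frac{549}{\frac{7466}{13153} - \frac{2256}{2509}} = \frac{549}{- \frac{10940974}{33000877}} = 549 \left(- \frac{33000877}{10940974}\right) = - \frac{18117481473}{10940974}$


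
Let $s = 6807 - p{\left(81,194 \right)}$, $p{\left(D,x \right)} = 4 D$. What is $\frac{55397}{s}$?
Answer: $\frac{55397}{6483} \approx 8.545$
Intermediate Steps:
$s = 6483$ ($s = 6807 - 4 \cdot 81 = 6807 - 324 = 6483$)
$\frac{55397}{s} = \frac{55397}{6483}$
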